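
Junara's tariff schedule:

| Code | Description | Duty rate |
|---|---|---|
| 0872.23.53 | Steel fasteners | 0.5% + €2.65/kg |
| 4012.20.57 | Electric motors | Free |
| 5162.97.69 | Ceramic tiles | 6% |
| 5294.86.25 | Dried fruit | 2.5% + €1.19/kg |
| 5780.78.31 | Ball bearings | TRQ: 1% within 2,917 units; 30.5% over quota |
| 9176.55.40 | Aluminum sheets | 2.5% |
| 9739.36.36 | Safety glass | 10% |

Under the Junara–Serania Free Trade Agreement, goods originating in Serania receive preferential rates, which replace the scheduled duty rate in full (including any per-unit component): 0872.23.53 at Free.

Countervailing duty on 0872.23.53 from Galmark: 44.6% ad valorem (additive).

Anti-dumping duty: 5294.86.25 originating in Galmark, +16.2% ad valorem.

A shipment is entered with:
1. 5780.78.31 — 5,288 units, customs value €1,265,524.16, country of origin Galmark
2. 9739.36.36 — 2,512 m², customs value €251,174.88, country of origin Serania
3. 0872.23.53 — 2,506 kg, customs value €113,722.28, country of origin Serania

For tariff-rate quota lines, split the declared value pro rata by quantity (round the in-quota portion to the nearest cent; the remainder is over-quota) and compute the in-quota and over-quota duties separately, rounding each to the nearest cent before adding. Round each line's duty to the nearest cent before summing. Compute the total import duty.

€205,163.90

Line 1 (5780.78.31, Galmark, 5,288 units, €1,265,524.16):
Code 5780.78.31 is under a tariff-rate quota (threshold 2,917 units). In-quota: 2,917 units at 1%; over-quota: 2,371 units at 30.5%.
Pro-rata value split: in-quota = €1,265,524.16 × 2,917/5,288 = €698,096.44; over-quota = €1,265,524.16 − €698,096.44 = €567,427.72.
In-quota duty = €698,096.44 × 1% = €6,980.96. Over-quota duty = €567,427.72 × 30.5% = €173,065.45.
Line duty = €6,980.96 + €173,065.45 = €180,046.41.
Line 2 (9739.36.36, Serania, 2,512 m², €251,174.88):
Base rate for 9739.36.36 is 10%.
Origin Serania is the FTA partner but 9739.36.36 is not on the preference list; base rate stands.
Duty = €251,174.88 × 10% = €25,117.49.
Line 3 (0872.23.53, Serania, 2,506 kg, €113,722.28):
Base rate for 0872.23.53 is 0.5% + €2.65/kg.
Origin Serania qualifies under the Junara–Serania agreement and 0872.23.53 is covered: preferential rate Free applies instead.
The additional-duty order on 0872.23.53 targets Galmark, not Serania; it does not apply.
Duty = €113,722.28 × 0% = €0.00.
Total = €180,046.41 + €25,117.49 + €0.00 = €205,163.90.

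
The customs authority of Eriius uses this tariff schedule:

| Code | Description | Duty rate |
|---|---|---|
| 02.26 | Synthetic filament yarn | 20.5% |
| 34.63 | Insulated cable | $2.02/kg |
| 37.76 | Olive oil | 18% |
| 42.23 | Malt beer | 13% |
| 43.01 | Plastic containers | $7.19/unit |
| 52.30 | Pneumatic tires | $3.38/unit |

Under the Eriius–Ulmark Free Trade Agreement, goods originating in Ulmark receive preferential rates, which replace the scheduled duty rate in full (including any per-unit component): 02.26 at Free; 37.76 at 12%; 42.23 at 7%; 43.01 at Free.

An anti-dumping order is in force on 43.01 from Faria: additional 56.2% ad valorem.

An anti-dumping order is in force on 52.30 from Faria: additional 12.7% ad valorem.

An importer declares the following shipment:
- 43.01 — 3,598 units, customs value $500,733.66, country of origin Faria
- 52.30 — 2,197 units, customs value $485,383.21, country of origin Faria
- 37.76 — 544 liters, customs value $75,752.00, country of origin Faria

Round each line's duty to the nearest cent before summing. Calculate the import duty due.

$389,986.83

Line 1 (43.01, Faria, 3,598 units, $500,733.66):
Base rate for 43.01 is $7.19/unit.
43.01 has an FTA preferential rate, but origin Faria is not Ulmark; base rate stands.
Additional duty on 43.01 from Faria: +56.2% ad valorem. Applied ad valorem rate = 56.2%.
Duty = $500,733.66 × 56.2% + 3,598 × $7.19 = $307,281.94.
Line 2 (52.30, Faria, 2,197 units, $485,383.21):
Base rate for 52.30 is $3.38/unit.
Additional duty on 52.30 from Faria: +12.7% ad valorem. Applied ad valorem rate = 12.7%.
Duty = $485,383.21 × 12.7% + 2,197 × $3.38 = $69,069.53.
Line 3 (37.76, Faria, 544 liters, $75,752.00):
Base rate for 37.76 is 18%.
37.76 has an FTA preferential rate, but origin Faria is not Ulmark; base rate stands.
Duty = $75,752.00 × 18% = $13,635.36.
Total = $307,281.94 + $69,069.53 + $13,635.36 = $389,986.83.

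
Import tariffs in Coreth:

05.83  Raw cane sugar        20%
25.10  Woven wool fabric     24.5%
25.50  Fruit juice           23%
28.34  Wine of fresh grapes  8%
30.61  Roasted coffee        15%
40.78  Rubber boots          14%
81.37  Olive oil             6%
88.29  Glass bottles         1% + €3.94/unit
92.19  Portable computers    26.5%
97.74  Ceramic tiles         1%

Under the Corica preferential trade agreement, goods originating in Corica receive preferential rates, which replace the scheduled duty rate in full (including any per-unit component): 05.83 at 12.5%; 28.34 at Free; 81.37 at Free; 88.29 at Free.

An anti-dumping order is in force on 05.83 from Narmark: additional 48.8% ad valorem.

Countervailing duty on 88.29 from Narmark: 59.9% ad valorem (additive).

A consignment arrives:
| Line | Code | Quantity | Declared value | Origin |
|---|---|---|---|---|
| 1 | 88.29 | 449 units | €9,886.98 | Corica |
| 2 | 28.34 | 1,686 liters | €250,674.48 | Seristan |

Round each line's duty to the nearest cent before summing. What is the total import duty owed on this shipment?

Line 1 (88.29, Corica, 449 units, €9,886.98):
Base rate for 88.29 is 1% + €3.94/unit.
Origin Corica qualifies under the Coreth–Corica agreement and 88.29 is covered: preferential rate Free applies instead.
The additional-duty order on 88.29 targets Narmark, not Corica; it does not apply.
Duty = €9,886.98 × 0% = €0.00.
Line 2 (28.34, Seristan, 1,686 liters, €250,674.48):
Base rate for 28.34 is 8%.
28.34 has an FTA preferential rate, but origin Seristan is not Corica; base rate stands.
Duty = €250,674.48 × 8% = €20,053.96.
Total = €0.00 + €20,053.96 = €20,053.96.

€20,053.96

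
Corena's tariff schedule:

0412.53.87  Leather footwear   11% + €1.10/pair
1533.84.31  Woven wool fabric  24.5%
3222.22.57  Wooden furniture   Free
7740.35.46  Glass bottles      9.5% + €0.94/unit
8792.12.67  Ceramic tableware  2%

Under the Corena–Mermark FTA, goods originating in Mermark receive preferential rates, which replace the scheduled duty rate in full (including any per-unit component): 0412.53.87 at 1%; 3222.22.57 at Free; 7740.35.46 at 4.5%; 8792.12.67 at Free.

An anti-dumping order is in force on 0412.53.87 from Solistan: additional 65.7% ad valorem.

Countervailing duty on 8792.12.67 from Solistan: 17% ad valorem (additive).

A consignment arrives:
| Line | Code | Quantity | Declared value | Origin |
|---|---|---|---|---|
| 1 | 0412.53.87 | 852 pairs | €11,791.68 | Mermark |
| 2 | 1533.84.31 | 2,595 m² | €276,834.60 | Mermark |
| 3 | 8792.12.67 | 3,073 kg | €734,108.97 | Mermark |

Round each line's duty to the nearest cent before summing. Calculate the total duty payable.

€67,942.40

Line 1 (0412.53.87, Mermark, 852 pairs, €11,791.68):
Base rate for 0412.53.87 is 11% + €1.10/pair.
Origin Mermark qualifies under the Corena–Mermark agreement and 0412.53.87 is covered: preferential rate 1% applies instead.
The additional-duty order on 0412.53.87 targets Solistan, not Mermark; it does not apply.
Duty = €11,791.68 × 1% = €117.92.
Line 2 (1533.84.31, Mermark, 2,595 m², €276,834.60):
Base rate for 1533.84.31 is 24.5%.
Origin Mermark is the FTA partner but 1533.84.31 is not on the preference list; base rate stands.
Duty = €276,834.60 × 24.5% = €67,824.48.
Line 3 (8792.12.67, Mermark, 3,073 kg, €734,108.97):
Base rate for 8792.12.67 is 2%.
Origin Mermark qualifies under the Corena–Mermark agreement and 8792.12.67 is covered: preferential rate Free applies instead.
The additional-duty order on 8792.12.67 targets Solistan, not Mermark; it does not apply.
Duty = €734,108.97 × 0% = €0.00.
Total = €117.92 + €67,824.48 + €0.00 = €67,942.40.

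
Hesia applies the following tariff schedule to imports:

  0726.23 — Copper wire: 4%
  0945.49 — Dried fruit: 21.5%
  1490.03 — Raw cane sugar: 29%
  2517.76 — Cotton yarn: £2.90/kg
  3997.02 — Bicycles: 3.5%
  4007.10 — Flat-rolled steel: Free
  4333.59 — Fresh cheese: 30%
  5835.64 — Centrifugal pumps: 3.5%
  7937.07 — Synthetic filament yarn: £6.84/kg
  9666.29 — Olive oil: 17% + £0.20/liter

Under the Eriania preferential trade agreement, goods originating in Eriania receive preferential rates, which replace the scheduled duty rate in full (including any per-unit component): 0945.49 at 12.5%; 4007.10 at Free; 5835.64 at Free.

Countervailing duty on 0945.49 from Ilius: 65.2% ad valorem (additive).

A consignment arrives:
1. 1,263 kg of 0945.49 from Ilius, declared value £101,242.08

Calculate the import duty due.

£87,776.88

Line 1 (0945.49, Ilius, 1,263 kg, £101,242.08):
Base rate for 0945.49 is 21.5%.
0945.49 has an FTA preferential rate, but origin Ilius is not Eriania; base rate stands.
Additional duty on 0945.49 from Ilius: +65.2%. Applied ad valorem rate: 21.5% + 65.2% = 86.7%.
Duty = £101,242.08 × 86.7% = £87,776.88.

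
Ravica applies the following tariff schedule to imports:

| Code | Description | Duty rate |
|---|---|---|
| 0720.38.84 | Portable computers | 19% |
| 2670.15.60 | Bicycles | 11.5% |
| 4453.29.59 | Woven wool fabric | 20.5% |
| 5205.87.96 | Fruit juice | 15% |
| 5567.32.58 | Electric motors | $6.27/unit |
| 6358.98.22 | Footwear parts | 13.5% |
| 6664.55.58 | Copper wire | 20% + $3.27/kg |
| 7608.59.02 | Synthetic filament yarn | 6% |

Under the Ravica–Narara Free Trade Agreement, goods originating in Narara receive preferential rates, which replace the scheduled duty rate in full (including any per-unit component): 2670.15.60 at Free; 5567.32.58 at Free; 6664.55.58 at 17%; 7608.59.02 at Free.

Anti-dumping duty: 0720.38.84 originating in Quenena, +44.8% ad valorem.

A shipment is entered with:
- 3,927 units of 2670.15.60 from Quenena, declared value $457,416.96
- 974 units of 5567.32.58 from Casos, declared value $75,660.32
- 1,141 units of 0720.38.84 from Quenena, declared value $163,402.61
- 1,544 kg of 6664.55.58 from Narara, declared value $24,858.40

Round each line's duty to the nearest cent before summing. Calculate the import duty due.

$167,186.73

Line 1 (2670.15.60, Quenena, 3,927 units, $457,416.96):
Base rate for 2670.15.60 is 11.5%.
2670.15.60 has an FTA preferential rate, but origin Quenena is not Narara; base rate stands.
Duty = $457,416.96 × 11.5% = $52,602.95.
Line 2 (5567.32.58, Casos, 974 units, $75,660.32):
Base rate for 5567.32.58 is $6.27/unit.
5567.32.58 has an FTA preferential rate, but origin Casos is not Narara; base rate stands.
Duty = 974 × $6.27 = $6,106.98.
Line 3 (0720.38.84, Quenena, 1,141 units, $163,402.61):
Base rate for 0720.38.84 is 19%.
Additional duty on 0720.38.84 from Quenena: +44.8%. Applied ad valorem rate: 19% + 44.8% = 63.8%.
Duty = $163,402.61 × 63.8% = $104,250.87.
Line 4 (6664.55.58, Narara, 1,544 kg, $24,858.40):
Base rate for 6664.55.58 is 20% + $3.27/kg.
Origin Narara qualifies under the Ravica–Narara agreement and 6664.55.58 is covered: preferential rate 17% applies instead.
Duty = $24,858.40 × 17% = $4,225.93.
Total = $52,602.95 + $6,106.98 + $104,250.87 + $4,225.93 = $167,186.73.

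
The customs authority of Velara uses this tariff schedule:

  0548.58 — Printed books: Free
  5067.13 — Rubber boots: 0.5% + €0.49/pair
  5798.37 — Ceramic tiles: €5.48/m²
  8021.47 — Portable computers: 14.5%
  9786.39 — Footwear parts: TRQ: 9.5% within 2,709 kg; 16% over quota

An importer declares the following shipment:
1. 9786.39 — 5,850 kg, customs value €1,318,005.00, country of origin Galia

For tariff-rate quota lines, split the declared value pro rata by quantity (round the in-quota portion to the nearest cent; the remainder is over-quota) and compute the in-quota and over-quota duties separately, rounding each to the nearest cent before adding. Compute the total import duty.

€171,208.85

Line 1 (9786.39, Galia, 5,850 kg, €1,318,005.00):
Code 9786.39 is under a tariff-rate quota (threshold 2,709 kg). In-quota: 2,709 kg at 9.5%; over-quota: 3,141 kg at 16%.
Pro-rata value split: in-quota = €1,318,005.00 × 2,709/5,850 = €610,337.70; over-quota = €1,318,005.00 − €610,337.70 = €707,667.30.
In-quota duty = €610,337.70 × 9.5% = €57,982.08. Over-quota duty = €707,667.30 × 16% = €113,226.77.
Line duty = €57,982.08 + €113,226.77 = €171,208.85.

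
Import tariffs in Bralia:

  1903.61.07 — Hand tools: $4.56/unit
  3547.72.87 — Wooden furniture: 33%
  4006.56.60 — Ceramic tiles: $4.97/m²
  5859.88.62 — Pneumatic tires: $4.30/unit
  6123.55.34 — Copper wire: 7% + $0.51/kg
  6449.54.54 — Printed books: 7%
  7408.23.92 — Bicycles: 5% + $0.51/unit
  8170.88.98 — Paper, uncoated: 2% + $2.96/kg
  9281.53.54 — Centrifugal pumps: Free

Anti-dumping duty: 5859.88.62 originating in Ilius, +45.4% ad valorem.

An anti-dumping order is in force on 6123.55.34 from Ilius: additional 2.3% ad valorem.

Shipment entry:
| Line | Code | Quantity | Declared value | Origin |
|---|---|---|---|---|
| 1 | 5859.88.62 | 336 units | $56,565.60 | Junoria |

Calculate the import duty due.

$1,444.80

Line 1 (5859.88.62, Junoria, 336 units, $56,565.60):
Base rate for 5859.88.62 is $4.30/unit.
The additional-duty order on 5859.88.62 targets Ilius, not Junoria; it does not apply.
Duty = 336 × $4.30 = $1,444.80.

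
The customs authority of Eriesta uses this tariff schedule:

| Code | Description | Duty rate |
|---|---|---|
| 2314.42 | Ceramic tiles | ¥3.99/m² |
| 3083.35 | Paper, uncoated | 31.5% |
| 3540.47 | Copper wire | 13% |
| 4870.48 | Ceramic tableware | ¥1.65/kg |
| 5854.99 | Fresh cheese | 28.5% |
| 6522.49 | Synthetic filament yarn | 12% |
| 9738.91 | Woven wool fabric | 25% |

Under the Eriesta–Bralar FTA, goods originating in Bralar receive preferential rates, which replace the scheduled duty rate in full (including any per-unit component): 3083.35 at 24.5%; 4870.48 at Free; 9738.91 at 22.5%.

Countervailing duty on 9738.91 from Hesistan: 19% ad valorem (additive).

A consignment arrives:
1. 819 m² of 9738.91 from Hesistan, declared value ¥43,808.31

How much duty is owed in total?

Line 1 (9738.91, Hesistan, 819 m², ¥43,808.31):
Base rate for 9738.91 is 25%.
9738.91 has an FTA preferential rate, but origin Hesistan is not Bralar; base rate stands.
Additional duty on 9738.91 from Hesistan: +19%. Applied ad valorem rate: 25% + 19% = 44%.
Duty = ¥43,808.31 × 44% = ¥19,275.66.

¥19,275.66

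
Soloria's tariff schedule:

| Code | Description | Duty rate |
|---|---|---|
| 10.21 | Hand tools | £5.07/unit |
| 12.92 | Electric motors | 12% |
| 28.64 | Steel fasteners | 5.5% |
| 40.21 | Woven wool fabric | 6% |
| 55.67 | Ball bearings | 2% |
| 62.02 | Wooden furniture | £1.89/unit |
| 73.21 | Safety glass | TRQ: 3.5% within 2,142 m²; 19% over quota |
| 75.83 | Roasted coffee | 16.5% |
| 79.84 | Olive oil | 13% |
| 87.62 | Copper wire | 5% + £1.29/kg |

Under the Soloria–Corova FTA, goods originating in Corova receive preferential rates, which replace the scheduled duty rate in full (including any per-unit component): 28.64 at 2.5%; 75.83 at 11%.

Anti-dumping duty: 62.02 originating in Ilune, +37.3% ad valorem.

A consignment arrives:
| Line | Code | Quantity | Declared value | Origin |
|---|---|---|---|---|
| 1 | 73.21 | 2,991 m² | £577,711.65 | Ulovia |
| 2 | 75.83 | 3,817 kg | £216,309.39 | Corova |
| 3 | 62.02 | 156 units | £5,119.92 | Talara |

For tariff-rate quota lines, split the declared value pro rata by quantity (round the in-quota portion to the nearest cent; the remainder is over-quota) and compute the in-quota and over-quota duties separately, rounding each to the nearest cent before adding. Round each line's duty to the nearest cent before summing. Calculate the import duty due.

Line 1 (73.21, Ulovia, 2,991 m², £577,711.65):
Code 73.21 is under a tariff-rate quota (threshold 2,142 m²). In-quota: 2,142 m² at 3.5%; over-quota: 849 m² at 19%.
Pro-rata value split: in-quota = £577,711.65 × 2,142/2,991 = £413,727.30; over-quota = £577,711.65 − £413,727.30 = £163,984.35.
In-quota duty = £413,727.30 × 3.5% = £14,480.46. Over-quota duty = £163,984.35 × 19% = £31,157.03.
Line duty = £14,480.46 + £31,157.03 = £45,637.49.
Line 2 (75.83, Corova, 3,817 kg, £216,309.39):
Base rate for 75.83 is 16.5%.
Origin Corova qualifies under the Soloria–Corova agreement and 75.83 is covered: preferential rate 11% applies instead.
Duty = £216,309.39 × 11% = £23,794.03.
Line 3 (62.02, Talara, 156 units, £5,119.92):
Base rate for 62.02 is £1.89/unit.
The additional-duty order on 62.02 targets Ilune, not Talara; it does not apply.
Duty = 156 × £1.89 = £294.84.
Total = £45,637.49 + £23,794.03 + £294.84 = £69,726.36.

£69,726.36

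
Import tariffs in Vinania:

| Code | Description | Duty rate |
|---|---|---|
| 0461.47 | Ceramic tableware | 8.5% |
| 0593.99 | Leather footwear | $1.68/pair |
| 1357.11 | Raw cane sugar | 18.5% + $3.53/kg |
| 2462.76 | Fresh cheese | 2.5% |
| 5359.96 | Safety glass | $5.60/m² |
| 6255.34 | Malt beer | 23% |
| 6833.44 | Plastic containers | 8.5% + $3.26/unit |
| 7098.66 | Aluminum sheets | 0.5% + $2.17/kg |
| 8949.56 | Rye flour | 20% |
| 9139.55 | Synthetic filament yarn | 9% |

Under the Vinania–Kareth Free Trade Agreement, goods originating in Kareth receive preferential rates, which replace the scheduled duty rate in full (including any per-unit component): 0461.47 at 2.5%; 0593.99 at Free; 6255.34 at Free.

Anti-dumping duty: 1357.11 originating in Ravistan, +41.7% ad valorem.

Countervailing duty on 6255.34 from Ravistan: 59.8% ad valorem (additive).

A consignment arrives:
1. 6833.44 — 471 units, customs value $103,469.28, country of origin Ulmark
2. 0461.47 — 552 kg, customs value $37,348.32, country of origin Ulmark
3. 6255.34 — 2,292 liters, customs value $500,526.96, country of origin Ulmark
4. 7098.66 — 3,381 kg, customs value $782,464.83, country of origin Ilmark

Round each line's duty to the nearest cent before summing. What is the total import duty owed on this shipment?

Line 1 (6833.44, Ulmark, 471 units, $103,469.28):
Base rate for 6833.44 is 8.5% + $3.26/unit.
Duty = $103,469.28 × 8.5% + 471 × $3.26 = $10,330.35.
Line 2 (0461.47, Ulmark, 552 kg, $37,348.32):
Base rate for 0461.47 is 8.5%.
0461.47 has an FTA preferential rate, but origin Ulmark is not Kareth; base rate stands.
Duty = $37,348.32 × 8.5% = $3,174.61.
Line 3 (6255.34, Ulmark, 2,292 liters, $500,526.96):
Base rate for 6255.34 is 23%.
6255.34 has an FTA preferential rate, but origin Ulmark is not Kareth; base rate stands.
The additional-duty order on 6255.34 targets Ravistan, not Ulmark; it does not apply.
Duty = $500,526.96 × 23% = $115,121.20.
Line 4 (7098.66, Ilmark, 3,381 kg, $782,464.83):
Base rate for 7098.66 is 0.5% + $2.17/kg.
Duty = $782,464.83 × 0.5% + 3,381 × $2.17 = $11,249.09.
Total = $10,330.35 + $3,174.61 + $115,121.20 + $11,249.09 = $139,875.25.

$139,875.25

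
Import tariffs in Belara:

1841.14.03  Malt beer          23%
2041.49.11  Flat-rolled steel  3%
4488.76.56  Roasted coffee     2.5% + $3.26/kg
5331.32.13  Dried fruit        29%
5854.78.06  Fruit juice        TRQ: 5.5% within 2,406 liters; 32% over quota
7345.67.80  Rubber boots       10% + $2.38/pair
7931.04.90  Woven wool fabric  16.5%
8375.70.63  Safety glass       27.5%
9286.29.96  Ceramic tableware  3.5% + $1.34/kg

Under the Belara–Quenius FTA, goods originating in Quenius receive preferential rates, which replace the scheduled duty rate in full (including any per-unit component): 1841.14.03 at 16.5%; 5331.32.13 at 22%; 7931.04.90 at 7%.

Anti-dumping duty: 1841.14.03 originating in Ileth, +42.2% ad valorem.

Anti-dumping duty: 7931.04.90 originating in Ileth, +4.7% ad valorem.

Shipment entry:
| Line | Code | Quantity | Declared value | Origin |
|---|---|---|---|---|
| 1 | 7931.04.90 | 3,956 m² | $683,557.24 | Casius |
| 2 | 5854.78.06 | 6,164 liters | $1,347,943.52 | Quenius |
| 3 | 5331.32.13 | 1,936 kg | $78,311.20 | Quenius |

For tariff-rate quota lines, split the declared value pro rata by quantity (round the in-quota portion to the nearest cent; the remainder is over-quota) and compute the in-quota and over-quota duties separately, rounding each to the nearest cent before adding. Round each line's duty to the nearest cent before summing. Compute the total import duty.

Line 1 (7931.04.90, Casius, 3,956 m², $683,557.24):
Base rate for 7931.04.90 is 16.5%.
7931.04.90 has an FTA preferential rate, but origin Casius is not Quenius; base rate stands.
The additional-duty order on 7931.04.90 targets Ileth, not Casius; it does not apply.
Duty = $683,557.24 × 16.5% = $112,786.94.
Line 2 (5854.78.06, Quenius, 6,164 liters, $1,347,943.52):
Code 5854.78.06 is under a tariff-rate quota (threshold 2,406 liters). In-quota: 2,406 liters at 5.5%; over-quota: 3,758 liters at 32%.
Pro-rata value split: in-quota = $1,347,943.52 × 2,406/6,164 = $526,144.08; over-quota = $1,347,943.52 − $526,144.08 = $821,799.44.
In-quota duty = $526,144.08 × 5.5% = $28,937.92. Over-quota duty = $821,799.44 × 32% = $262,975.82.
Line duty = $28,937.92 + $262,975.82 = $291,913.74.
Line 3 (5331.32.13, Quenius, 1,936 kg, $78,311.20):
Base rate for 5331.32.13 is 29%.
Origin Quenius qualifies under the Belara–Quenius agreement and 5331.32.13 is covered: preferential rate 22% applies instead.
Duty = $78,311.20 × 22% = $17,228.46.
Total = $112,786.94 + $291,913.74 + $17,228.46 = $421,929.14.

$421,929.14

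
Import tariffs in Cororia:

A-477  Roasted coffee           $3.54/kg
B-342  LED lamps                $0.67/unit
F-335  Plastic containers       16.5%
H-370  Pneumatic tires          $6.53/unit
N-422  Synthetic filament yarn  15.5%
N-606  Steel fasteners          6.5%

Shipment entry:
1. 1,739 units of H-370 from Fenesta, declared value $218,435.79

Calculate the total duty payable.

$11,355.67

Line 1 (H-370, Fenesta, 1,739 units, $218,435.79):
Base rate for H-370 is $6.53/unit.
Duty = 1,739 × $6.53 = $11,355.67.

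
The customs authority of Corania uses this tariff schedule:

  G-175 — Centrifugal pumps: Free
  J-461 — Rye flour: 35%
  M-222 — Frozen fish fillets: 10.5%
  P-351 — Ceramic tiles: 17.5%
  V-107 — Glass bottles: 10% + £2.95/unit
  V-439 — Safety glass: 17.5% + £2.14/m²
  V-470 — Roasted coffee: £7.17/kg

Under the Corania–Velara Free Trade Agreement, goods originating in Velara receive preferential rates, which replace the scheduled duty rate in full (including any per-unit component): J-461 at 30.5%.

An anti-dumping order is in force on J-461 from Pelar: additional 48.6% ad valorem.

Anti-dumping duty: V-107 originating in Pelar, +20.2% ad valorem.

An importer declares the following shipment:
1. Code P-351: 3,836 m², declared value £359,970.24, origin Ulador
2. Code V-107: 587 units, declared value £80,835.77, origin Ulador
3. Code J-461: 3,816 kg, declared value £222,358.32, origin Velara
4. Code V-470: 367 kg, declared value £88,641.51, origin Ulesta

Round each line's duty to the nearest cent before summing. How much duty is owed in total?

£143,260.70

Line 1 (P-351, Ulador, 3,836 m², £359,970.24):
Base rate for P-351 is 17.5%.
Duty = £359,970.24 × 17.5% = £62,994.79.
Line 2 (V-107, Ulador, 587 units, £80,835.77):
Base rate for V-107 is 10% + £2.95/unit.
The additional-duty order on V-107 targets Pelar, not Ulador; it does not apply.
Duty = £80,835.77 × 10% + 587 × £2.95 = £9,815.23.
Line 3 (J-461, Velara, 3,816 kg, £222,358.32):
Base rate for J-461 is 35%.
Origin Velara qualifies under the Corania–Velara agreement and J-461 is covered: preferential rate 30.5% applies instead.
The additional-duty order on J-461 targets Pelar, not Velara; it does not apply.
Duty = £222,358.32 × 30.5% = £67,819.29.
Line 4 (V-470, Ulesta, 367 kg, £88,641.51):
Base rate for V-470 is £7.17/kg.
Duty = 367 × £7.17 = £2,631.39.
Total = £62,994.79 + £9,815.23 + £67,819.29 + £2,631.39 = £143,260.70.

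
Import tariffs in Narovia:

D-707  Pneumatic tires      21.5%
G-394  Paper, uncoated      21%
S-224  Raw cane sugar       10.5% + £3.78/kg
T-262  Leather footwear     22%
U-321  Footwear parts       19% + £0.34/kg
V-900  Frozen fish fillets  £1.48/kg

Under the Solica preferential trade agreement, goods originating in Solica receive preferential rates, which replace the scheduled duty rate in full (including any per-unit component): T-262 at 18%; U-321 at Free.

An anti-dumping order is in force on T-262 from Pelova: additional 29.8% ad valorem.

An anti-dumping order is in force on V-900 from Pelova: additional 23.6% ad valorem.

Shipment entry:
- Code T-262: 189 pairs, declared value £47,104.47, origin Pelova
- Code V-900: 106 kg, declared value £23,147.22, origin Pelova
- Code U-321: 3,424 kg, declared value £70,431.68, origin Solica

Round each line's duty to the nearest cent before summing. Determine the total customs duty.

£30,019.74

Line 1 (T-262, Pelova, 189 pairs, £47,104.47):
Base rate for T-262 is 22%.
T-262 has an FTA preferential rate, but origin Pelova is not Solica; base rate stands.
Additional duty on T-262 from Pelova: +29.8%. Applied ad valorem rate: 22% + 29.8% = 51.8%.
Duty = £47,104.47 × 51.8% = £24,400.12.
Line 2 (V-900, Pelova, 106 kg, £23,147.22):
Base rate for V-900 is £1.48/kg.
Additional duty on V-900 from Pelova: +23.6% ad valorem. Applied ad valorem rate = 23.6%.
Duty = £23,147.22 × 23.6% + 106 × £1.48 = £5,619.62.
Line 3 (U-321, Solica, 3,424 kg, £70,431.68):
Base rate for U-321 is 19% + £0.34/kg.
Origin Solica qualifies under the Narovia–Solica agreement and U-321 is covered: preferential rate Free applies instead.
Duty = £70,431.68 × 0% = £0.00.
Total = £24,400.12 + £5,619.62 + £0.00 = £30,019.74.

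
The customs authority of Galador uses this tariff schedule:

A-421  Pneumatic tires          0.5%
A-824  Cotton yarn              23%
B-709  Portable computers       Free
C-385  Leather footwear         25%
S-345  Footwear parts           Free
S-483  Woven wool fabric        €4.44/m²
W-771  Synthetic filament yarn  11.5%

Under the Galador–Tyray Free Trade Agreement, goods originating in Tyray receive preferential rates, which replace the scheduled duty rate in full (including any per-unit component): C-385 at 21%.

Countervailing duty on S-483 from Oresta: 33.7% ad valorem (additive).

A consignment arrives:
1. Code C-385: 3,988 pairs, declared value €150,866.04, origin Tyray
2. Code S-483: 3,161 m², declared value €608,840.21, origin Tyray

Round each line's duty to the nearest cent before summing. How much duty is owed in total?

Line 1 (C-385, Tyray, 3,988 pairs, €150,866.04):
Base rate for C-385 is 25%.
Origin Tyray qualifies under the Galador–Tyray agreement and C-385 is covered: preferential rate 21% applies instead.
Duty = €150,866.04 × 21% = €31,681.87.
Line 2 (S-483, Tyray, 3,161 m², €608,840.21):
Base rate for S-483 is €4.44/m².
Origin Tyray is the FTA partner but S-483 is not on the preference list; base rate stands.
The additional-duty order on S-483 targets Oresta, not Tyray; it does not apply.
Duty = 3,161 × €4.44 = €14,034.84.
Total = €31,681.87 + €14,034.84 = €45,716.71.

€45,716.71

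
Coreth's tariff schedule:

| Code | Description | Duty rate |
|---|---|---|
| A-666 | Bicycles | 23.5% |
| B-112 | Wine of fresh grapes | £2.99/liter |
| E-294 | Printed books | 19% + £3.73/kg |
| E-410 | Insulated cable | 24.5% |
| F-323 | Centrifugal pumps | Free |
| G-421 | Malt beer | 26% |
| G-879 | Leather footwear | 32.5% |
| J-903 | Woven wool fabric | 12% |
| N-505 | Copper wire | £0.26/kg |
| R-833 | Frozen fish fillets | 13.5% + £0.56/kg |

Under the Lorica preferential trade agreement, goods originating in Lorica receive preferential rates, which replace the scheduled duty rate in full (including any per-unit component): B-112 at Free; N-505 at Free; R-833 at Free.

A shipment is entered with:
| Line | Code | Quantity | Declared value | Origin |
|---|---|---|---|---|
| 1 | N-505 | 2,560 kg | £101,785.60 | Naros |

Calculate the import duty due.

Line 1 (N-505, Naros, 2,560 kg, £101,785.60):
Base rate for N-505 is £0.26/kg.
N-505 has an FTA preferential rate, but origin Naros is not Lorica; base rate stands.
Duty = 2,560 × £0.26 = £665.60.

£665.60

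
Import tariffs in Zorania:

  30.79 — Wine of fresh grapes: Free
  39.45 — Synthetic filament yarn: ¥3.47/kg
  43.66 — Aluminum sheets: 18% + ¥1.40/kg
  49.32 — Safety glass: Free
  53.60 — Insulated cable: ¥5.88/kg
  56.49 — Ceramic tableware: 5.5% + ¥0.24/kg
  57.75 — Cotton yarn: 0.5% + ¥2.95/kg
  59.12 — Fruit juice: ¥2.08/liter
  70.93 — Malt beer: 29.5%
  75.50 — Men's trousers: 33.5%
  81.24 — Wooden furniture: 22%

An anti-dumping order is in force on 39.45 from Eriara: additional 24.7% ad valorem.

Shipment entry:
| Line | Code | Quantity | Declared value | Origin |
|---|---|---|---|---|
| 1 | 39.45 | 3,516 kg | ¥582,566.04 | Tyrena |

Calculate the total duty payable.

Line 1 (39.45, Tyrena, 3,516 kg, ¥582,566.04):
Base rate for 39.45 is ¥3.47/kg.
The additional-duty order on 39.45 targets Eriara, not Tyrena; it does not apply.
Duty = 3,516 × ¥3.47 = ¥12,200.52.

¥12,200.52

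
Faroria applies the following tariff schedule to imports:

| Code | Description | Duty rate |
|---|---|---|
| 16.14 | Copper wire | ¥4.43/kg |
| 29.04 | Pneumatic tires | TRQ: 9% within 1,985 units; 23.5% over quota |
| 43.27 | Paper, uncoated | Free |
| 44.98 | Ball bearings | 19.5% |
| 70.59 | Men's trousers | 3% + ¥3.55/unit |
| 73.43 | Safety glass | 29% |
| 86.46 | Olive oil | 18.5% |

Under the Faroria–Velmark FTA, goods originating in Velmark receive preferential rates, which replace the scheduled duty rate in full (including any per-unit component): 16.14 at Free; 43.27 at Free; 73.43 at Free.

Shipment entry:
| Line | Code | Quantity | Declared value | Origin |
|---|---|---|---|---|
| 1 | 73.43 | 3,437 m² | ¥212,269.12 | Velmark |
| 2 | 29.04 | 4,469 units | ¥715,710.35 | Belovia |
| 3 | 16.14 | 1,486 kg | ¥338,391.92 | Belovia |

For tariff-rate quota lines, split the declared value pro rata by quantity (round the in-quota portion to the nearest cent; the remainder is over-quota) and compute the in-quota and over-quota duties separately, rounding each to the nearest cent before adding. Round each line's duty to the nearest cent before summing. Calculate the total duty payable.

Line 1 (73.43, Velmark, 3,437 m², ¥212,269.12):
Base rate for 73.43 is 29%.
Origin Velmark qualifies under the Faroria–Velmark agreement and 73.43 is covered: preferential rate Free applies instead.
Duty = ¥212,269.12 × 0% = ¥0.00.
Line 2 (29.04, Belovia, 4,469 units, ¥715,710.35):
Code 29.04 is under a tariff-rate quota (threshold 1,985 units). In-quota: 1,985 units at 9%; over-quota: 2,484 units at 23.5%.
Pro-rata value split: in-quota = ¥715,710.35 × 1,985/4,469 = ¥317,897.75; over-quota = ¥715,710.35 − ¥317,897.75 = ¥397,812.60.
In-quota duty = ¥317,897.75 × 9% = ¥28,610.80. Over-quota duty = ¥397,812.60 × 23.5% = ¥93,485.96.
Line duty = ¥28,610.80 + ¥93,485.96 = ¥122,096.76.
Line 3 (16.14, Belovia, 1,486 kg, ¥338,391.92):
Base rate for 16.14 is ¥4.43/kg.
16.14 has an FTA preferential rate, but origin Belovia is not Velmark; base rate stands.
Duty = 1,486 × ¥4.43 = ¥6,582.98.
Total = ¥0.00 + ¥122,096.76 + ¥6,582.98 = ¥128,679.74.

¥128,679.74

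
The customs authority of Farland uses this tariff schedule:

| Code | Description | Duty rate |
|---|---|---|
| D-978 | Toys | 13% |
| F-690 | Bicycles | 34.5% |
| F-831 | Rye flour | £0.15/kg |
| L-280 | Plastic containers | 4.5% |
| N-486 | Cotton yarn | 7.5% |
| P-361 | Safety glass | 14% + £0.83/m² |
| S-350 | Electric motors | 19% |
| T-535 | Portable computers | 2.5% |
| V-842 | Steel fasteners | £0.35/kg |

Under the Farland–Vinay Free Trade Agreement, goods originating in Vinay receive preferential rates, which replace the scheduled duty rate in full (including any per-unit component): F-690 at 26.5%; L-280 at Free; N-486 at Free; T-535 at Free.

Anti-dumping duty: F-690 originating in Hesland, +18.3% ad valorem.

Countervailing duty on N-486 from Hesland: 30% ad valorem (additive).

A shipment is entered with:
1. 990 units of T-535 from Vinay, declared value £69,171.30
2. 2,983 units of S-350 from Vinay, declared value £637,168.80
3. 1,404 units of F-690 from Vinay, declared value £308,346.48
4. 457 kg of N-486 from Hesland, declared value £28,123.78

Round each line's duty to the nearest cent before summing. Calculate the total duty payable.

Line 1 (T-535, Vinay, 990 units, £69,171.30):
Base rate for T-535 is 2.5%.
Origin Vinay qualifies under the Farland–Vinay agreement and T-535 is covered: preferential rate Free applies instead.
Duty = £69,171.30 × 0% = £0.00.
Line 2 (S-350, Vinay, 2,983 units, £637,168.80):
Base rate for S-350 is 19%.
Origin Vinay is the FTA partner but S-350 is not on the preference list; base rate stands.
Duty = £637,168.80 × 19% = £121,062.07.
Line 3 (F-690, Vinay, 1,404 units, £308,346.48):
Base rate for F-690 is 34.5%.
Origin Vinay qualifies under the Farland–Vinay agreement and F-690 is covered: preferential rate 26.5% applies instead.
The additional-duty order on F-690 targets Hesland, not Vinay; it does not apply.
Duty = £308,346.48 × 26.5% = £81,711.82.
Line 4 (N-486, Hesland, 457 kg, £28,123.78):
Base rate for N-486 is 7.5%.
N-486 has an FTA preferential rate, but origin Hesland is not Vinay; base rate stands.
Additional duty on N-486 from Hesland: +30%. Applied ad valorem rate: 7.5% + 30% = 37.5%.
Duty = £28,123.78 × 37.5% = £10,546.42.
Total = £0.00 + £121,062.07 + £81,711.82 + £10,546.42 = £213,320.31.

£213,320.31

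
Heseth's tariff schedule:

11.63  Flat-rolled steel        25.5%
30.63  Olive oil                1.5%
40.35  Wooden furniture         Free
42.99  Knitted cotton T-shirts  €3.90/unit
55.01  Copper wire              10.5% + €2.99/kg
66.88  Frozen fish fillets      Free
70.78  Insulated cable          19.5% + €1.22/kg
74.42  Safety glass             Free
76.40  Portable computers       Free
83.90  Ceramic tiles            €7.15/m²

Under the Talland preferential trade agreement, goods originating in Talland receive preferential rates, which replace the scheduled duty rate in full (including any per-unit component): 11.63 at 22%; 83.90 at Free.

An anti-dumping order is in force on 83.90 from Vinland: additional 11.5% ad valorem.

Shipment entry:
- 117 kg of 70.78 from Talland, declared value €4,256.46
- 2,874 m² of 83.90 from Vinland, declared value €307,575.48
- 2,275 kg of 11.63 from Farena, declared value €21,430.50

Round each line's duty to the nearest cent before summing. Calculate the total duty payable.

€62,357.81

Line 1 (70.78, Talland, 117 kg, €4,256.46):
Base rate for 70.78 is 19.5% + €1.22/kg.
Origin Talland is the FTA partner but 70.78 is not on the preference list; base rate stands.
Duty = €4,256.46 × 19.5% + 117 × €1.22 = €972.75.
Line 2 (83.90, Vinland, 2,874 m², €307,575.48):
Base rate for 83.90 is €7.15/m².
83.90 has an FTA preferential rate, but origin Vinland is not Talland; base rate stands.
Additional duty on 83.90 from Vinland: +11.5% ad valorem. Applied ad valorem rate = 11.5%.
Duty = €307,575.48 × 11.5% + 2,874 × €7.15 = €55,920.28.
Line 3 (11.63, Farena, 2,275 kg, €21,430.50):
Base rate for 11.63 is 25.5%.
11.63 has an FTA preferential rate, but origin Farena is not Talland; base rate stands.
Duty = €21,430.50 × 25.5% = €5,464.78.
Total = €972.75 + €55,920.28 + €5,464.78 = €62,357.81.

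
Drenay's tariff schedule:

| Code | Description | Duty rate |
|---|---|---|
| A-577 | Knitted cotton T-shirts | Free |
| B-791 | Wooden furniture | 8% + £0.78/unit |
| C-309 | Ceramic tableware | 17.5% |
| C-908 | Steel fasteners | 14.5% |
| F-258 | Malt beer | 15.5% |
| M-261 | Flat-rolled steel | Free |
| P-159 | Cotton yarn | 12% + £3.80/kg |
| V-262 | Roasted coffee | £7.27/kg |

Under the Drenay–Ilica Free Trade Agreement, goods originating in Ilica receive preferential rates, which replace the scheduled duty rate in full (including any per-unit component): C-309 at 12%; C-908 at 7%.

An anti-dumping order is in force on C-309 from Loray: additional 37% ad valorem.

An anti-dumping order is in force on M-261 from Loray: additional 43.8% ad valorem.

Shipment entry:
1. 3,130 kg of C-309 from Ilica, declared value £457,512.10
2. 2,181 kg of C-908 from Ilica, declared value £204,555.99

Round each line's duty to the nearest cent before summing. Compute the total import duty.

£69,220.37

Line 1 (C-309, Ilica, 3,130 kg, £457,512.10):
Base rate for C-309 is 17.5%.
Origin Ilica qualifies under the Drenay–Ilica agreement and C-309 is covered: preferential rate 12% applies instead.
The additional-duty order on C-309 targets Loray, not Ilica; it does not apply.
Duty = £457,512.10 × 12% = £54,901.45.
Line 2 (C-908, Ilica, 2,181 kg, £204,555.99):
Base rate for C-908 is 14.5%.
Origin Ilica qualifies under the Drenay–Ilica agreement and C-908 is covered: preferential rate 7% applies instead.
Duty = £204,555.99 × 7% = £14,318.92.
Total = £54,901.45 + £14,318.92 = £69,220.37.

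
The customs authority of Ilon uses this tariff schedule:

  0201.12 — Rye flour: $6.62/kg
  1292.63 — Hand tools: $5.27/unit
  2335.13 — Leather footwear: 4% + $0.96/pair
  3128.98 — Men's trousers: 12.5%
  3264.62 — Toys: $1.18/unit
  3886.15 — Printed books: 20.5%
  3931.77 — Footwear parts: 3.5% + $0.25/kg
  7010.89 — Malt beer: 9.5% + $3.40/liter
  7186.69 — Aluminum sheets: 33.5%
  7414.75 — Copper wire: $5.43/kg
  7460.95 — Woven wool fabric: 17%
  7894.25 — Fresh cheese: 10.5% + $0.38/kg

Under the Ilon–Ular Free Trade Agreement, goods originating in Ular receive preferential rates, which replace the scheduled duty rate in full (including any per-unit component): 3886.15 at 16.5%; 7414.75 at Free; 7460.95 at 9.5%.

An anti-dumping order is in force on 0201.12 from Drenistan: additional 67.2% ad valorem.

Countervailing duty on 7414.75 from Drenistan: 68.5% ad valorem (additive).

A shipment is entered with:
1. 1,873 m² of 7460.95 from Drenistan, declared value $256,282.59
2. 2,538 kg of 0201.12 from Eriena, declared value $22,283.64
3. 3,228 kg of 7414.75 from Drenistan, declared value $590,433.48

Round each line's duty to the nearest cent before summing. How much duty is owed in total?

$482,344.57

Line 1 (7460.95, Drenistan, 1,873 m², $256,282.59):
Base rate for 7460.95 is 17%.
7460.95 has an FTA preferential rate, but origin Drenistan is not Ular; base rate stands.
Duty = $256,282.59 × 17% = $43,568.04.
Line 2 (0201.12, Eriena, 2,538 kg, $22,283.64):
Base rate for 0201.12 is $6.62/kg.
The additional-duty order on 0201.12 targets Drenistan, not Eriena; it does not apply.
Duty = 2,538 × $6.62 = $16,801.56.
Line 3 (7414.75, Drenistan, 3,228 kg, $590,433.48):
Base rate for 7414.75 is $5.43/kg.
7414.75 has an FTA preferential rate, but origin Drenistan is not Ular; base rate stands.
Additional duty on 7414.75 from Drenistan: +68.5% ad valorem. Applied ad valorem rate = 68.5%.
Duty = $590,433.48 × 68.5% + 3,228 × $5.43 = $421,974.97.
Total = $43,568.04 + $16,801.56 + $421,974.97 = $482,344.57.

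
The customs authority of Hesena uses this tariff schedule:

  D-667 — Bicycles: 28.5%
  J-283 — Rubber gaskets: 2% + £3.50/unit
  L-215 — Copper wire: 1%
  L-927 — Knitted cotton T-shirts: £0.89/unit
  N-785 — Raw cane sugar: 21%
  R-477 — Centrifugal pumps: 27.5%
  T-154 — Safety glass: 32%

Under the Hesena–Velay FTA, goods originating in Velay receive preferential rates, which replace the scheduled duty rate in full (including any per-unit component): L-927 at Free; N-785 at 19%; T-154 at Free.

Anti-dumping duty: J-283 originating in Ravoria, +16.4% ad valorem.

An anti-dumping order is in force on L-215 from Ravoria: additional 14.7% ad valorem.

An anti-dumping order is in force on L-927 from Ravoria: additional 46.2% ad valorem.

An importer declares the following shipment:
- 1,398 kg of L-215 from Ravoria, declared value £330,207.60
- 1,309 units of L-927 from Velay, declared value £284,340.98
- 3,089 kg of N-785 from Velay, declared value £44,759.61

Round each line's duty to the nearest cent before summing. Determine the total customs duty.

£60,346.92

Line 1 (L-215, Ravoria, 1,398 kg, £330,207.60):
Base rate for L-215 is 1%.
Additional duty on L-215 from Ravoria: +14.7%. Applied ad valorem rate: 1% + 14.7% = 15.7%.
Duty = £330,207.60 × 15.7% = £51,842.59.
Line 2 (L-927, Velay, 1,309 units, £284,340.98):
Base rate for L-927 is £0.89/unit.
Origin Velay qualifies under the Hesena–Velay agreement and L-927 is covered: preferential rate Free applies instead.
The additional-duty order on L-927 targets Ravoria, not Velay; it does not apply.
Duty = £284,340.98 × 0% = £0.00.
Line 3 (N-785, Velay, 3,089 kg, £44,759.61):
Base rate for N-785 is 21%.
Origin Velay qualifies under the Hesena–Velay agreement and N-785 is covered: preferential rate 19% applies instead.
Duty = £44,759.61 × 19% = £8,504.33.
Total = £51,842.59 + £0.00 + £8,504.33 = £60,346.92.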